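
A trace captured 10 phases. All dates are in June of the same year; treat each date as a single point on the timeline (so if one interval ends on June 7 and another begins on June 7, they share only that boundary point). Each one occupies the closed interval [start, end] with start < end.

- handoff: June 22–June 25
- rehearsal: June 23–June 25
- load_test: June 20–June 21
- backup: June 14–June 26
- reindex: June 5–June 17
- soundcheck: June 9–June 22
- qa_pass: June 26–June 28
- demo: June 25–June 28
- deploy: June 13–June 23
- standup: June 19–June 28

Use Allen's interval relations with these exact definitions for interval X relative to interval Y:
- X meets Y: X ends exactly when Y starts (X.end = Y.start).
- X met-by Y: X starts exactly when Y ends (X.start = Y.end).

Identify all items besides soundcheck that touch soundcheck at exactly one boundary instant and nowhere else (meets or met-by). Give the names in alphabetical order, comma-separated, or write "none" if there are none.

handoff

Target soundcheck = [June 9, June 22].
backup [June 14, June 26] → overlapped-by → no.
demo [June 25, June 28] → after → no.
deploy [June 13, June 23] → overlapped-by → no.
handoff [June 22, June 25] → met-by → yes.
load_test [June 20, June 21] → during → no.
qa_pass [June 26, June 28] → after → no.
rehearsal [June 23, June 25] → after → no.
reindex [June 5, June 17] → overlaps → no.
standup [June 19, June 28] → overlapped-by → no.
Result: handoff.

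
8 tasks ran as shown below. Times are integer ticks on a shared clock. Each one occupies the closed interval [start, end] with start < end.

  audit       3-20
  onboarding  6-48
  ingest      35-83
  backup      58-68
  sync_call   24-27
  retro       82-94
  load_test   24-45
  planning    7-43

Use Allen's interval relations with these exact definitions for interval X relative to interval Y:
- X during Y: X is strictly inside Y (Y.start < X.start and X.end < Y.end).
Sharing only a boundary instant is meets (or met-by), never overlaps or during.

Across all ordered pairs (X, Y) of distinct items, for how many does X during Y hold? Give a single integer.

Checking all 56 ordered pairs for relation 'during'; matching pairs in alphabetical order:
(backup, ingest): backup during ingest ✓
(load_test, onboarding): load_test during onboarding ✓
(planning, onboarding): planning during onboarding ✓
(sync_call, onboarding): sync_call during onboarding ✓
(sync_call, planning): sync_call during planning ✓
Count: 5.

5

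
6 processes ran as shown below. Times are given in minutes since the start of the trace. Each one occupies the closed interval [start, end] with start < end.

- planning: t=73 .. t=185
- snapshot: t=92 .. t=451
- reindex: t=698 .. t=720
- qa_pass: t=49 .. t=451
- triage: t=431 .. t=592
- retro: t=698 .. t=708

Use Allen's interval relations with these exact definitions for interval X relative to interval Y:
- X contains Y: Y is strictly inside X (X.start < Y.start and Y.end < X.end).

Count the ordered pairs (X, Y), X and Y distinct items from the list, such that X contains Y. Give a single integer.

Checking all 30 ordered pairs for relation 'contains'; matching pairs in alphabetical order:
(qa_pass, planning): qa_pass contains planning ✓
Count: 1.

1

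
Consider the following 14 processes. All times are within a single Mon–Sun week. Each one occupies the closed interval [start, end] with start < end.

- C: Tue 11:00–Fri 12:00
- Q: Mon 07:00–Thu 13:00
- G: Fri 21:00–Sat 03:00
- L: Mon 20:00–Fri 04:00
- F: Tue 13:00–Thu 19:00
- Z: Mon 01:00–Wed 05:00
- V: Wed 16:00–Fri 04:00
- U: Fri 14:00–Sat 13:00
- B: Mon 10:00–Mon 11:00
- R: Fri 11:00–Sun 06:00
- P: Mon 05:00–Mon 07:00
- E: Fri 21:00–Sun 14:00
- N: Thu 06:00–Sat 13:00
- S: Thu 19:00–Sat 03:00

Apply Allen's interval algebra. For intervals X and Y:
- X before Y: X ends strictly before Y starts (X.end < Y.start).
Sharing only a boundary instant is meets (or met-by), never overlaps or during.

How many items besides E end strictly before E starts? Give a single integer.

8

Target E = [Fri 21:00, Sun 14:00].
B [Mon 10:00, Mon 11:00] → before → counts.
C [Tue 11:00, Fri 12:00] → before → counts.
F [Tue 13:00, Thu 19:00] → before → counts.
G [Fri 21:00, Sat 03:00] → starts → no.
L [Mon 20:00, Fri 04:00] → before → counts.
N [Thu 06:00, Sat 13:00] → overlaps → no.
P [Mon 05:00, Mon 07:00] → before → counts.
Q [Mon 07:00, Thu 13:00] → before → counts.
R [Fri 11:00, Sun 06:00] → overlaps → no.
S [Thu 19:00, Sat 03:00] → overlaps → no.
U [Fri 14:00, Sat 13:00] → overlaps → no.
V [Wed 16:00, Fri 04:00] → before → counts.
Z [Mon 01:00, Wed 05:00] → before → counts.
Total: 8.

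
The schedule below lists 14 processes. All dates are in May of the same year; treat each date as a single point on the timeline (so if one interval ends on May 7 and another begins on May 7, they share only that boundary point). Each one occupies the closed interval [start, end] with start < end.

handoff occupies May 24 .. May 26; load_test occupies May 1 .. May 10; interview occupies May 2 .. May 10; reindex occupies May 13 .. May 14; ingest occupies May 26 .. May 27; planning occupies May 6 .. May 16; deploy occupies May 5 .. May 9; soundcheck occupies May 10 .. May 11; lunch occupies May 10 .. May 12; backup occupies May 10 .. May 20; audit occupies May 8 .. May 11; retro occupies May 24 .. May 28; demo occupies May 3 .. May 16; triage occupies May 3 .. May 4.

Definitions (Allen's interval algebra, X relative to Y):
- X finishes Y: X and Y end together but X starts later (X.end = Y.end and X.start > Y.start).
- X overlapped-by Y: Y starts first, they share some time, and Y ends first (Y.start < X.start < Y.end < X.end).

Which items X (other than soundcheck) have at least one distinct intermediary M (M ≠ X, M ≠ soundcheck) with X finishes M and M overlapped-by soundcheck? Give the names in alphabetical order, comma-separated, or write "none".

Target soundcheck = [May 10, May 11].
Intermediaries M with M overlapped-by soundcheck: none.
Union: none.

none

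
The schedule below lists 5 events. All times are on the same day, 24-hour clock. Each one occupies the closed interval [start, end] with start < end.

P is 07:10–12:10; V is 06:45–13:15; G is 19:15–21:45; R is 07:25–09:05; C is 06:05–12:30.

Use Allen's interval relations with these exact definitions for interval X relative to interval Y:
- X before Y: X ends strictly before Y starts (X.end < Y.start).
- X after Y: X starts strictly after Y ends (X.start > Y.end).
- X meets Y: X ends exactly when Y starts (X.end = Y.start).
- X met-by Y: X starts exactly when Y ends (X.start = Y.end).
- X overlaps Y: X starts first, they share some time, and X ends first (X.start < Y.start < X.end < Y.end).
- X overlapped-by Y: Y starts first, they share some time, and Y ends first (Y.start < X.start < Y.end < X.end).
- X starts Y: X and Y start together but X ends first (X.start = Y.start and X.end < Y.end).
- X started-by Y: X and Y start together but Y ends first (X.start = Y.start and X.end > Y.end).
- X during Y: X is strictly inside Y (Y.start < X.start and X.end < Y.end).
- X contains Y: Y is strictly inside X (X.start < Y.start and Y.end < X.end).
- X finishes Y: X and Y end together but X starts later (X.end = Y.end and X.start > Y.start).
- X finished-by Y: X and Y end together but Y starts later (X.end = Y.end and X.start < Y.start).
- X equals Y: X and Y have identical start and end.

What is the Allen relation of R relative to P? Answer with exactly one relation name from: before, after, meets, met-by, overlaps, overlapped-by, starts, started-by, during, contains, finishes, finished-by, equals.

during

R = [07:25, 09:05]; P = [07:10, 12:10].
Compare endpoints: R.start > P.start, R.start < P.end, R.end > P.start, R.end < P.end.
That pattern is 'during'.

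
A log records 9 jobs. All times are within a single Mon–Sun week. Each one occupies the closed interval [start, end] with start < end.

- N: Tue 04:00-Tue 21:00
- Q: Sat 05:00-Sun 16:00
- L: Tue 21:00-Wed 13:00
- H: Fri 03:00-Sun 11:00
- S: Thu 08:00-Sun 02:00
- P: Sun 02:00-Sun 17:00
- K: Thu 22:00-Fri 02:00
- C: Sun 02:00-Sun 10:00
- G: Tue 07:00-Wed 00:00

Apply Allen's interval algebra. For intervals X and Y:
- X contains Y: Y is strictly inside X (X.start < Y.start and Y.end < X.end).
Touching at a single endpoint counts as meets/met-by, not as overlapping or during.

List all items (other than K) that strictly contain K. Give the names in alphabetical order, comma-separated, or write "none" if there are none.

S

Target K = [Thu 22:00, Fri 02:00].
C [Sun 02:00, Sun 10:00] → after → no.
G [Tue 07:00, Wed 00:00] → before → no.
H [Fri 03:00, Sun 11:00] → after → no.
L [Tue 21:00, Wed 13:00] → before → no.
N [Tue 04:00, Tue 21:00] → before → no.
P [Sun 02:00, Sun 17:00] → after → no.
Q [Sat 05:00, Sun 16:00] → after → no.
S [Thu 08:00, Sun 02:00] → contains → yes.
Result: S.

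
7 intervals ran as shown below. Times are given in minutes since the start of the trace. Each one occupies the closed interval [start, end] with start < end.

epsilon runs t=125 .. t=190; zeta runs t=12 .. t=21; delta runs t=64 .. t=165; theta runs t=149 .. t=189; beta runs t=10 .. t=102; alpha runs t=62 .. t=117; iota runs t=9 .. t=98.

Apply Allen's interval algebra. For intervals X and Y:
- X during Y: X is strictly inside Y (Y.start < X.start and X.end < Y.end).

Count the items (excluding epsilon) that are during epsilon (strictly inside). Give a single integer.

1

Target epsilon = [t=125, t=190].
alpha [t=62, t=117] → before → no.
beta [t=10, t=102] → before → no.
delta [t=64, t=165] → overlaps → no.
iota [t=9, t=98] → before → no.
theta [t=149, t=189] → during → counts.
zeta [t=12, t=21] → before → no.
Total: 1.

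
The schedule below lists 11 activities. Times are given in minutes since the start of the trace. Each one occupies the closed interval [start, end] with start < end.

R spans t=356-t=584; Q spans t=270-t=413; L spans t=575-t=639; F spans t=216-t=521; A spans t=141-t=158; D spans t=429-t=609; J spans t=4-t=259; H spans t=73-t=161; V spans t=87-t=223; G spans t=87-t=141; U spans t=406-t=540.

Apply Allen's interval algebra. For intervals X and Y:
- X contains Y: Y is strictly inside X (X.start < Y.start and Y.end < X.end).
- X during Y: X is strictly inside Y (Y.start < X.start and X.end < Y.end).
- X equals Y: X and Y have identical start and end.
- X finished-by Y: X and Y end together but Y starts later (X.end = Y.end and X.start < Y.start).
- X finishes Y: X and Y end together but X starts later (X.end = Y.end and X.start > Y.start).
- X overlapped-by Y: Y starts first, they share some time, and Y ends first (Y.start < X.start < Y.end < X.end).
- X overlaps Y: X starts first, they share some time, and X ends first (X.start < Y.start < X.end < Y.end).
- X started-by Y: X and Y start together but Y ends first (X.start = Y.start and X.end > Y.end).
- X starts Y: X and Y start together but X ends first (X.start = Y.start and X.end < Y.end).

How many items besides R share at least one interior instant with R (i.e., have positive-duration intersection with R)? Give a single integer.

Target R = [t=356, t=584].
A [t=141, t=158] → before → no.
D [t=429, t=609] → overlapped-by → counts.
F [t=216, t=521] → overlaps → counts.
G [t=87, t=141] → before → no.
H [t=73, t=161] → before → no.
J [t=4, t=259] → before → no.
L [t=575, t=639] → overlapped-by → counts.
Q [t=270, t=413] → overlaps → counts.
U [t=406, t=540] → during → counts.
V [t=87, t=223] → before → no.
Total: 5.

5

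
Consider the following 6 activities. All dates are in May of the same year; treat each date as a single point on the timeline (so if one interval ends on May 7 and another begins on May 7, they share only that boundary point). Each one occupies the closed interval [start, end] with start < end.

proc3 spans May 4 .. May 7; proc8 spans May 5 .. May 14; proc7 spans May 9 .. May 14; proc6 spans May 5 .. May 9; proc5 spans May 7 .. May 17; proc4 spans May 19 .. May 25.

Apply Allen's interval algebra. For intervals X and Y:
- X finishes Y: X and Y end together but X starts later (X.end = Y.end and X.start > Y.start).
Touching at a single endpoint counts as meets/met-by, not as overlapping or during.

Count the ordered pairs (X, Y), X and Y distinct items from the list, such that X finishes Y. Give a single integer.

Checking all 30 ordered pairs for relation 'finishes'; matching pairs in alphabetical order:
(proc7, proc8): proc7 finishes proc8 ✓
Count: 1.

1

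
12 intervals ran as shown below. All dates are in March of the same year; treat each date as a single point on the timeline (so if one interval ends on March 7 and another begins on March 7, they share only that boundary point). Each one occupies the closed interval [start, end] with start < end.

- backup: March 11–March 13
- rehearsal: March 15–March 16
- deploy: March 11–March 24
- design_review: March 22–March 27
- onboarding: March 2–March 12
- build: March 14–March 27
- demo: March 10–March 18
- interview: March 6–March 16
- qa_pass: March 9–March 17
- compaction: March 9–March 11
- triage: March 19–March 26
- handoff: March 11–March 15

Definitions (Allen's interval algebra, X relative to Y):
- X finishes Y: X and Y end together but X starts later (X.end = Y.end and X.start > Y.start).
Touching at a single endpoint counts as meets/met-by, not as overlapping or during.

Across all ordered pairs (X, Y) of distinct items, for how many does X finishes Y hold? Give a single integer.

2

Checking all 132 ordered pairs for relation 'finishes'; matching pairs in alphabetical order:
(design_review, build): design_review finishes build ✓
(rehearsal, interview): rehearsal finishes interview ✓
Count: 2.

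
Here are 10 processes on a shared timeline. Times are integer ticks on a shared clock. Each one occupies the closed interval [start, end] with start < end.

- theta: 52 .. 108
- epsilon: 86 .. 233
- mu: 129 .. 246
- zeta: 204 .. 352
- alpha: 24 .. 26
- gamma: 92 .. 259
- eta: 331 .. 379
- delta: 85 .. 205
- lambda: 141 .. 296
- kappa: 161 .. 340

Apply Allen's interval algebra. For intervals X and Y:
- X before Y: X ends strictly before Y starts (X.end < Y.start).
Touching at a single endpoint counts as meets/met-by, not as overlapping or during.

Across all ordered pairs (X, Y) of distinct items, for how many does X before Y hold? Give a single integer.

19

Checking all 90 ordered pairs for relation 'before'; matching pairs in alphabetical order:
(alpha, delta): alpha before delta ✓
(alpha, epsilon): alpha before epsilon ✓
(alpha, eta): alpha before eta ✓
(alpha, gamma): alpha before gamma ✓
(alpha, kappa): alpha before kappa ✓
(alpha, lambda): alpha before lambda ✓
(alpha, mu): alpha before mu ✓
(alpha, theta): alpha before theta ✓
(alpha, zeta): alpha before zeta ✓
(delta, eta): delta before eta ✓
(epsilon, eta): epsilon before eta ✓
(gamma, eta): gamma before eta ✓
(lambda, eta): lambda before eta ✓
(mu, eta): mu before eta ✓
(theta, eta): theta before eta ✓
(theta, kappa): theta before kappa ✓
(theta, lambda): theta before lambda ✓
(theta, mu): theta before mu ✓
(theta, zeta): theta before zeta ✓
Count: 19.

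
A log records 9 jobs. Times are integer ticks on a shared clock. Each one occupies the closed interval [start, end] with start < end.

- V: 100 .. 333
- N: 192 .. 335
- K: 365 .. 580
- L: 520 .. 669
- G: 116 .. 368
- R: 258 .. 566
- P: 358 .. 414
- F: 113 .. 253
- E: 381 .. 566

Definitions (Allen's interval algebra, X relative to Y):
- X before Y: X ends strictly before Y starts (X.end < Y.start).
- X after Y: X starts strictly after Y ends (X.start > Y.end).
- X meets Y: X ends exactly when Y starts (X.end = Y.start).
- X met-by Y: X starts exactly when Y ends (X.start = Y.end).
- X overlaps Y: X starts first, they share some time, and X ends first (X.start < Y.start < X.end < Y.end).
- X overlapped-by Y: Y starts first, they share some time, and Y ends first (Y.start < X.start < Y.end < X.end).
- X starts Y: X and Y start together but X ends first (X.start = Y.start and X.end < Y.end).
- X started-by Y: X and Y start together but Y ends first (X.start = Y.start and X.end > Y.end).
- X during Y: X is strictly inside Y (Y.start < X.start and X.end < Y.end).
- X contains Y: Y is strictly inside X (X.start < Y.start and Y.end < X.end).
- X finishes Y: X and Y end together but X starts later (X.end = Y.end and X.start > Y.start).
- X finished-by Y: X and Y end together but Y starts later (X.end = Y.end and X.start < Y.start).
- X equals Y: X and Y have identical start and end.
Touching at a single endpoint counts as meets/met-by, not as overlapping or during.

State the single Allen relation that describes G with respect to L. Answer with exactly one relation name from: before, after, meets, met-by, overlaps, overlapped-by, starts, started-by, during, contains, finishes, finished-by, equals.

before

G = [116, 368]; L = [520, 669].
Compare endpoints: G.start < L.start, G.start < L.end, G.end < L.start, G.end < L.end.
That pattern is 'before'.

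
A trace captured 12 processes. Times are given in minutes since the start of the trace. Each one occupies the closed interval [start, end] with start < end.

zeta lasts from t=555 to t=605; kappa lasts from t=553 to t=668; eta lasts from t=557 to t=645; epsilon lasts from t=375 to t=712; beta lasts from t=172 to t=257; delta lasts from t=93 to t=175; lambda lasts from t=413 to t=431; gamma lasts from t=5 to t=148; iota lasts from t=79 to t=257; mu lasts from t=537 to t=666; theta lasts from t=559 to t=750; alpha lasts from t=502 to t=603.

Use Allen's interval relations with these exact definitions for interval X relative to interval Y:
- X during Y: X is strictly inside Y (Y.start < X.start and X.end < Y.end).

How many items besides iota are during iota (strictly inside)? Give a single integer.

1

Target iota = [t=79, t=257].
alpha [t=502, t=603] → after → no.
beta [t=172, t=257] → finishes → no.
delta [t=93, t=175] → during → counts.
epsilon [t=375, t=712] → after → no.
eta [t=557, t=645] → after → no.
gamma [t=5, t=148] → overlaps → no.
kappa [t=553, t=668] → after → no.
lambda [t=413, t=431] → after → no.
mu [t=537, t=666] → after → no.
theta [t=559, t=750] → after → no.
zeta [t=555, t=605] → after → no.
Total: 1.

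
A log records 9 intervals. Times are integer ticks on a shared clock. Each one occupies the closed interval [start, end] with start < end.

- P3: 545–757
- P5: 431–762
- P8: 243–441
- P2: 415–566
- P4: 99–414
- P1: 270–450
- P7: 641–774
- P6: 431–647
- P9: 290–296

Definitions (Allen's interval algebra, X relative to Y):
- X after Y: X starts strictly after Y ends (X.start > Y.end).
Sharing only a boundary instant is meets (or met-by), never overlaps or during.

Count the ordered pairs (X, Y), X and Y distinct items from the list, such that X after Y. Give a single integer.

Checking all 72 ordered pairs for relation 'after'; matching pairs in alphabetical order:
(P2, P4): P2 after P4 ✓
(P2, P9): P2 after P9 ✓
(P3, P1): P3 after P1 ✓
(P3, P4): P3 after P4 ✓
(P3, P8): P3 after P8 ✓
(P3, P9): P3 after P9 ✓
(P5, P4): P5 after P4 ✓
(P5, P9): P5 after P9 ✓
(P6, P4): P6 after P4 ✓
(P6, P9): P6 after P9 ✓
(P7, P1): P7 after P1 ✓
(P7, P2): P7 after P2 ✓
(P7, P4): P7 after P4 ✓
(P7, P8): P7 after P8 ✓
(P7, P9): P7 after P9 ✓
Count: 15.

15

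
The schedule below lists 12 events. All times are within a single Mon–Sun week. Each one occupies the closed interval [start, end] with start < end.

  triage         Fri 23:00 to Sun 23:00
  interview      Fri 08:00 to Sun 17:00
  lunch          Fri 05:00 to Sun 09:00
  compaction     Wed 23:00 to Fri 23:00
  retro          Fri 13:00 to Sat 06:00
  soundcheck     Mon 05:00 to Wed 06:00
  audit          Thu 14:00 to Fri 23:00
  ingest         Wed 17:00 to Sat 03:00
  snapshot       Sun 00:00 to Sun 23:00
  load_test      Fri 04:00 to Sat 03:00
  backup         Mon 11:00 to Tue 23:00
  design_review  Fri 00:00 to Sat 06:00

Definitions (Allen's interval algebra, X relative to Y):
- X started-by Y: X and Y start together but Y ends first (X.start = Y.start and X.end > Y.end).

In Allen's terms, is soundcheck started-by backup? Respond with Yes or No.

soundcheck = [Mon 05:00, Wed 06:00], backup = [Mon 11:00, Tue 23:00].
Actual relation of soundcheck to backup: contains.
Asked whether 'started-by' holds → No.

No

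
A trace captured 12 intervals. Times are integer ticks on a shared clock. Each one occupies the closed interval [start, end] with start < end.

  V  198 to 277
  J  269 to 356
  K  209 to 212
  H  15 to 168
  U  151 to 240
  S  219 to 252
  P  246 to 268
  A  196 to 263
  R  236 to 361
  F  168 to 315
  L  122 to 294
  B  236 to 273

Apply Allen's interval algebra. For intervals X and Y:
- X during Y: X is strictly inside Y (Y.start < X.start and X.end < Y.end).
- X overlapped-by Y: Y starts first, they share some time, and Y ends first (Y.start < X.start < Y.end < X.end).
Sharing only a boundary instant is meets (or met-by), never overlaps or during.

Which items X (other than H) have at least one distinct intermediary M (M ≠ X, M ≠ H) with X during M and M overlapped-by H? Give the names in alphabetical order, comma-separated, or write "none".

Target H = [15, 168].
Intermediaries M with M overlapped-by H: L, U.
Via L — items with X during L: A, B, K, P, S, U, V.
Via U — items with X during U: K.
Union: A, B, K, P, S, U, V.

A, B, K, P, S, U, V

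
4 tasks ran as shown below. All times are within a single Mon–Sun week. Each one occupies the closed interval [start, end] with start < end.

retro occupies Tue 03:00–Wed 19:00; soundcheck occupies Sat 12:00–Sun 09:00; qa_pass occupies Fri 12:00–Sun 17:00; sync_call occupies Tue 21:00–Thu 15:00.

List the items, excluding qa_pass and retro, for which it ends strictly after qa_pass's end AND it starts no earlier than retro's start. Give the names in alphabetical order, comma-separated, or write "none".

none

Conditions: its end is strictly after qa_pass's end (X.end > Sun 17:00) AND its start is no earlier than retro's start (X.start >= Tue 03:00).
soundcheck: end Sun 09:00 > Sun 17:00? ✗; start Sat 12:00 >= Tue 03:00? ✓ → no.
sync_call: end Thu 15:00 > Sun 17:00? ✗; start Tue 21:00 >= Tue 03:00? ✓ → no.
Result: none.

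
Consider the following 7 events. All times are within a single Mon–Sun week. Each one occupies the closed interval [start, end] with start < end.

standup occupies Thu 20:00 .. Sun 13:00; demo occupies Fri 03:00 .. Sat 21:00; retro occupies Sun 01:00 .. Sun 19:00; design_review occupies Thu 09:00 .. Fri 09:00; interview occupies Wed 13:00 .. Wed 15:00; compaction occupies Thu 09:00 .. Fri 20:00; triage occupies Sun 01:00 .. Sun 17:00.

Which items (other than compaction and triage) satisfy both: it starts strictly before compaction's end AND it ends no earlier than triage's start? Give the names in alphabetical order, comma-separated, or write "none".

Conditions: its start is strictly before compaction's end (X.start < Fri 20:00) AND its end is no earlier than triage's start (X.end >= Sun 01:00).
demo: start Fri 03:00 < Fri 20:00? ✓; end Sat 21:00 >= Sun 01:00? ✗ → no.
design_review: start Thu 09:00 < Fri 20:00? ✓; end Fri 09:00 >= Sun 01:00? ✗ → no.
interview: start Wed 13:00 < Fri 20:00? ✓; end Wed 15:00 >= Sun 01:00? ✗ → no.
retro: start Sun 01:00 < Fri 20:00? ✗; end Sun 19:00 >= Sun 01:00? ✓ → no.
standup: start Thu 20:00 < Fri 20:00? ✓; end Sun 13:00 >= Sun 01:00? ✓ → yes.
Result: standup.

standup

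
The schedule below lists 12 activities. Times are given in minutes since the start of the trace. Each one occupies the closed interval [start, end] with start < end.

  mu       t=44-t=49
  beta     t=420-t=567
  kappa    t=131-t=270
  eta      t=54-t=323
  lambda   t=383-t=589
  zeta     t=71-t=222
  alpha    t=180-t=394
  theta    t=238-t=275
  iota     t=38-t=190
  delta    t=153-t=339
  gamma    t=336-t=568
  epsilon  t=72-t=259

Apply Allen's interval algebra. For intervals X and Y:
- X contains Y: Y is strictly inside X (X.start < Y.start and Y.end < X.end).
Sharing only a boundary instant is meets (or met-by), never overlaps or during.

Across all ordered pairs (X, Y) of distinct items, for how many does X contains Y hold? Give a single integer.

Checking all 132 ordered pairs for relation 'contains'; matching pairs in alphabetical order:
(alpha, theta): alpha contains theta ✓
(delta, theta): delta contains theta ✓
(eta, epsilon): eta contains epsilon ✓
(eta, kappa): eta contains kappa ✓
(eta, theta): eta contains theta ✓
(eta, zeta): eta contains zeta ✓
(gamma, beta): gamma contains beta ✓
(iota, mu): iota contains mu ✓
(lambda, beta): lambda contains beta ✓
Count: 9.

9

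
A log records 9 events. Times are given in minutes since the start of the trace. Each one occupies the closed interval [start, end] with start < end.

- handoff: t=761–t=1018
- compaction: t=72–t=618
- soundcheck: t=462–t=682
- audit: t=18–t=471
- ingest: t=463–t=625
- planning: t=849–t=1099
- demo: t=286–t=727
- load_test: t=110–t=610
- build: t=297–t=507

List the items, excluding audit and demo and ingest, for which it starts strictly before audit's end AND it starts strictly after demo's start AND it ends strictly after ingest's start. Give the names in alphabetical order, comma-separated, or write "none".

Conditions: its start is strictly before audit's end (X.start < t=471) AND its start is strictly after demo's start (X.start > t=286) AND its end is strictly after ingest's start (X.end > t=463).
build: start t=297 < t=471? ✓; start t=297 > t=286? ✓; end t=507 > t=463? ✓ → yes.
compaction: start t=72 < t=471? ✓; start t=72 > t=286? ✗; end t=618 > t=463? ✓ → no.
handoff: start t=761 < t=471? ✗; start t=761 > t=286? ✓; end t=1018 > t=463? ✓ → no.
load_test: start t=110 < t=471? ✓; start t=110 > t=286? ✗; end t=610 > t=463? ✓ → no.
planning: start t=849 < t=471? ✗; start t=849 > t=286? ✓; end t=1099 > t=463? ✓ → no.
soundcheck: start t=462 < t=471? ✓; start t=462 > t=286? ✓; end t=682 > t=463? ✓ → yes.
Result: build, soundcheck.

build, soundcheck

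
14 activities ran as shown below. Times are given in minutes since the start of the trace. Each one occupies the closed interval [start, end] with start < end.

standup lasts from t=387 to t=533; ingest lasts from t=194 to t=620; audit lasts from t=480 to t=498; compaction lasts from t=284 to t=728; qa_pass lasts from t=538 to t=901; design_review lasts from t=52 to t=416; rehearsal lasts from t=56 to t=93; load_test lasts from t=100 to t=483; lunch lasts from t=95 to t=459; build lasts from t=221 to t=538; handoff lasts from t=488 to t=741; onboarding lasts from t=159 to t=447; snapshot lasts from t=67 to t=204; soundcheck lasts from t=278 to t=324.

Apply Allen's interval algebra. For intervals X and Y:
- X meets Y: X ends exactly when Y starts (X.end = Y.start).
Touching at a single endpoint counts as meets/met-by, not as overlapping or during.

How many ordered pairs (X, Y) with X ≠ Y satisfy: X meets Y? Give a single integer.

1

Checking all 182 ordered pairs for relation 'meets'; matching pairs in alphabetical order:
(build, qa_pass): build meets qa_pass ✓
Count: 1.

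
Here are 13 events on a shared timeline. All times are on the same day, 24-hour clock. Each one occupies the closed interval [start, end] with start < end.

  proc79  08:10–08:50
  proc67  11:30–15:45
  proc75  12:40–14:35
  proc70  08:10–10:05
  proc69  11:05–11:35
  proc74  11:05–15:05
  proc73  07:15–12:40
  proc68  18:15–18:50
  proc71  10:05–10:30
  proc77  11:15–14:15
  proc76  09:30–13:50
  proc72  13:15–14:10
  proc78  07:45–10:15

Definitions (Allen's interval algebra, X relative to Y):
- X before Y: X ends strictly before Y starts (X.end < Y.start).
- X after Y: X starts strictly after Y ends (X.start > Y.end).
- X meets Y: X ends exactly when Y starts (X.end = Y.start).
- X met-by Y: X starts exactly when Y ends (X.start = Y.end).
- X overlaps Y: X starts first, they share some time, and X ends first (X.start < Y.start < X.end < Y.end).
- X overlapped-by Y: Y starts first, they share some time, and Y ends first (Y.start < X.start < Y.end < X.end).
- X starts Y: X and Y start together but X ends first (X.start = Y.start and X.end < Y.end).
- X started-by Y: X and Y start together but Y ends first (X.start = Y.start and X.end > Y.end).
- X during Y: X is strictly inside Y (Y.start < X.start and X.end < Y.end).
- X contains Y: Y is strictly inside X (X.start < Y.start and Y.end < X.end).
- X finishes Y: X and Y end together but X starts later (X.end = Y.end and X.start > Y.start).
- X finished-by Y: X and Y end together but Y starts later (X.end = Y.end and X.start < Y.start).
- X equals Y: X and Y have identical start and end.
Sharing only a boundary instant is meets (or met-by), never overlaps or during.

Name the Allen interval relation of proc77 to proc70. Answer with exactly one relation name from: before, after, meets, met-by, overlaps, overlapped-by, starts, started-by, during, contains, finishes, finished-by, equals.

after

proc77 = [11:15, 14:15]; proc70 = [08:10, 10:05].
Compare endpoints: proc77.start > proc70.start, proc77.start > proc70.end, proc77.end > proc70.start, proc77.end > proc70.end.
That pattern is 'after'.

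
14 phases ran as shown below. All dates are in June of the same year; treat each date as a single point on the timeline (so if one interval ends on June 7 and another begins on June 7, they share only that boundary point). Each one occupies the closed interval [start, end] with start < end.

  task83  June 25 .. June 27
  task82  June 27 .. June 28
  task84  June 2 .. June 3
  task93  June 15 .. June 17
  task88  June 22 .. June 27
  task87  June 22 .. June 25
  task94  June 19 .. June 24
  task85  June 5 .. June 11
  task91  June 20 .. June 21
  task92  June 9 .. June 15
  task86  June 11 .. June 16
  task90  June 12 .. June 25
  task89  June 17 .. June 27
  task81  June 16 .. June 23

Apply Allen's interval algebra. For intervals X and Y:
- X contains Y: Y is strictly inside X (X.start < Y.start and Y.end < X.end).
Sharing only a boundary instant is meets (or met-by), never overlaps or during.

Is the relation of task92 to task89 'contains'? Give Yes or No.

No

task92 = [June 9, June 15], task89 = [June 17, June 27].
Actual relation of task92 to task89: before.
Asked whether 'contains' holds → No.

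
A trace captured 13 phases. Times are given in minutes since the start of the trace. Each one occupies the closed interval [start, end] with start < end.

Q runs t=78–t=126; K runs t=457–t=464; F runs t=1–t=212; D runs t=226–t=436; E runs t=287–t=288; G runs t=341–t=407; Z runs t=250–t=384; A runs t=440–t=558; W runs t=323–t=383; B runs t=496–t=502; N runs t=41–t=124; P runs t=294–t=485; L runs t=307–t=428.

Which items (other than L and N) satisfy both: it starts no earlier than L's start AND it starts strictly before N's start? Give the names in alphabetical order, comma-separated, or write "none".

Conditions: its start is no earlier than L's start (X.start >= t=307) AND its start is strictly before N's start (X.start < t=41).
A: start t=440 >= t=307? ✓; start t=440 < t=41? ✗ → no.
B: start t=496 >= t=307? ✓; start t=496 < t=41? ✗ → no.
D: start t=226 >= t=307? ✗; start t=226 < t=41? ✗ → no.
E: start t=287 >= t=307? ✗; start t=287 < t=41? ✗ → no.
F: start t=1 >= t=307? ✗; start t=1 < t=41? ✓ → no.
G: start t=341 >= t=307? ✓; start t=341 < t=41? ✗ → no.
K: start t=457 >= t=307? ✓; start t=457 < t=41? ✗ → no.
P: start t=294 >= t=307? ✗; start t=294 < t=41? ✗ → no.
Q: start t=78 >= t=307? ✗; start t=78 < t=41? ✗ → no.
W: start t=323 >= t=307? ✓; start t=323 < t=41? ✗ → no.
Z: start t=250 >= t=307? ✗; start t=250 < t=41? ✗ → no.
Result: none.

none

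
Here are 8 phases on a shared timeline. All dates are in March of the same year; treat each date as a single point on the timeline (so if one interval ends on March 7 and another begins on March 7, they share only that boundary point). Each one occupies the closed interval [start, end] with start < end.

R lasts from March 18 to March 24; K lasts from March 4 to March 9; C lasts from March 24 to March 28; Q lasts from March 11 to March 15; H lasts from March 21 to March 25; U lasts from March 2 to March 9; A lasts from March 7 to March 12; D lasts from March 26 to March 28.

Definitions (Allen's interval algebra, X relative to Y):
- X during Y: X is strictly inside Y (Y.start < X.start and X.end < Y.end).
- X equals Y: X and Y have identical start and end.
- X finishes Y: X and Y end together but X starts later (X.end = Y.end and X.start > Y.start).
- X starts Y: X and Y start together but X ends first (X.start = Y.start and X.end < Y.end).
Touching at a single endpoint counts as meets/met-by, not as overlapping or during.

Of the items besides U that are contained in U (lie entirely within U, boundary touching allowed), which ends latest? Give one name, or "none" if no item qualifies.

Target U = [March 2, March 9].
A [March 7, March 12] → overlapped-by → excluded.
C [March 24, March 28] → after → excluded.
D [March 26, March 28] → after → excluded.
H [March 21, March 25] → after → excluded.
K [March 4, March 9] → finishes → candidate.
Q [March 11, March 15] → after → excluded.
R [March 18, March 24] → after → excluded.
Among candidates, latest end is March 9 → K.

K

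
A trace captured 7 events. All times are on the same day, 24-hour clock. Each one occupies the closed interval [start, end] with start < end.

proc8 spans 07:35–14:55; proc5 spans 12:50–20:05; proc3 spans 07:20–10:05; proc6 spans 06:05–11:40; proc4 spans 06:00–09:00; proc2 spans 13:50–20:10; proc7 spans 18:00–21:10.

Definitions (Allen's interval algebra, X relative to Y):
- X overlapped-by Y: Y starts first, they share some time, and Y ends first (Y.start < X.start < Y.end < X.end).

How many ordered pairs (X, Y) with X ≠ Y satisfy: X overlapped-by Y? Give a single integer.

Checking all 42 ordered pairs for relation 'overlapped-by'; matching pairs in alphabetical order:
(proc2, proc5): proc2 overlapped-by proc5 ✓
(proc2, proc8): proc2 overlapped-by proc8 ✓
(proc3, proc4): proc3 overlapped-by proc4 ✓
(proc5, proc8): proc5 overlapped-by proc8 ✓
(proc6, proc4): proc6 overlapped-by proc4 ✓
(proc7, proc2): proc7 overlapped-by proc2 ✓
(proc7, proc5): proc7 overlapped-by proc5 ✓
(proc8, proc3): proc8 overlapped-by proc3 ✓
(proc8, proc4): proc8 overlapped-by proc4 ✓
(proc8, proc6): proc8 overlapped-by proc6 ✓
Count: 10.

10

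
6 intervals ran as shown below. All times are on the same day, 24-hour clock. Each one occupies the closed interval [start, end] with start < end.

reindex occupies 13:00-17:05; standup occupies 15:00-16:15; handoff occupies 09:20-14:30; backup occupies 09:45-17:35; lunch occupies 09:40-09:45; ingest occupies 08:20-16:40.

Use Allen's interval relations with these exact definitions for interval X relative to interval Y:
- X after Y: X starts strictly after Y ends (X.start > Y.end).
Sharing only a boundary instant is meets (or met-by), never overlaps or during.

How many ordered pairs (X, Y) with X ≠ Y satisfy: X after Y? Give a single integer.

Checking all 30 ordered pairs for relation 'after'; matching pairs in alphabetical order:
(reindex, lunch): reindex after lunch ✓
(standup, handoff): standup after handoff ✓
(standup, lunch): standup after lunch ✓
Count: 3.

3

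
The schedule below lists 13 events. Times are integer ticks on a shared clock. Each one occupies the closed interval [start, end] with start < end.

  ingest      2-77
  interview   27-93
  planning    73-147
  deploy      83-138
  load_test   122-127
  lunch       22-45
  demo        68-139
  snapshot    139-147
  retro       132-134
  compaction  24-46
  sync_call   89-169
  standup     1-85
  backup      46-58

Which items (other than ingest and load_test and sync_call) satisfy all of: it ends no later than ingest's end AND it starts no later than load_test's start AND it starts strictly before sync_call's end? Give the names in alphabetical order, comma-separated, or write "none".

Conditions: its end is no later than ingest's end (X.end <= 77) AND its start is no later than load_test's start (X.start <= 122) AND its start is strictly before sync_call's end (X.start < 169).
backup: end 58 <= 77? ✓; start 46 <= 122? ✓; start 46 < 169? ✓ → yes.
compaction: end 46 <= 77? ✓; start 24 <= 122? ✓; start 24 < 169? ✓ → yes.
demo: end 139 <= 77? ✗; start 68 <= 122? ✓; start 68 < 169? ✓ → no.
deploy: end 138 <= 77? ✗; start 83 <= 122? ✓; start 83 < 169? ✓ → no.
interview: end 93 <= 77? ✗; start 27 <= 122? ✓; start 27 < 169? ✓ → no.
lunch: end 45 <= 77? ✓; start 22 <= 122? ✓; start 22 < 169? ✓ → yes.
planning: end 147 <= 77? ✗; start 73 <= 122? ✓; start 73 < 169? ✓ → no.
retro: end 134 <= 77? ✗; start 132 <= 122? ✗; start 132 < 169? ✓ → no.
snapshot: end 147 <= 77? ✗; start 139 <= 122? ✗; start 139 < 169? ✓ → no.
standup: end 85 <= 77? ✗; start 1 <= 122? ✓; start 1 < 169? ✓ → no.
Result: backup, compaction, lunch.

backup, compaction, lunch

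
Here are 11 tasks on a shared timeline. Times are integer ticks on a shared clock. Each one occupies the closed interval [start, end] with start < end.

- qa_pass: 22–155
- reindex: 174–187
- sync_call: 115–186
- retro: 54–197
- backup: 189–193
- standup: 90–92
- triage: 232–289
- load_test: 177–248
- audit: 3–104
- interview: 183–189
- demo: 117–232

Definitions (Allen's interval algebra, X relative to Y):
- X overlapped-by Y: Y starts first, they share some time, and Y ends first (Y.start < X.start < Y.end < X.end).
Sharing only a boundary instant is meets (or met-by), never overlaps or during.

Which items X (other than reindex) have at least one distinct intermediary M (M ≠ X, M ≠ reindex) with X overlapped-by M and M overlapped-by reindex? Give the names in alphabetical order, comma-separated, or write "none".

Target reindex = [174, 187].
Intermediaries M with M overlapped-by reindex: interview, load_test.
Via interview — items with X overlapped-by interview: none.
Via load_test — items with X overlapped-by load_test: triage.
Union: triage.

triage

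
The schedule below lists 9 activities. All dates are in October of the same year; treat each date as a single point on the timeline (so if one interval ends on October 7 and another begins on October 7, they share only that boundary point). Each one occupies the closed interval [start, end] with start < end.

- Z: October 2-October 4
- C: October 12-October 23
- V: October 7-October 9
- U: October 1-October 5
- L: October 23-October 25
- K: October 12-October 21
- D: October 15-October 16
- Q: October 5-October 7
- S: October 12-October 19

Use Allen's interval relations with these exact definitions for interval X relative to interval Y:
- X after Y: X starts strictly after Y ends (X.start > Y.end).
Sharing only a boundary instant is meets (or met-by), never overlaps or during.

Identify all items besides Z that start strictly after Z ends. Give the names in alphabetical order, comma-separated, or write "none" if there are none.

Target Z = [October 2, October 4].
C [October 12, October 23] → after → yes.
D [October 15, October 16] → after → yes.
K [October 12, October 21] → after → yes.
L [October 23, October 25] → after → yes.
Q [October 5, October 7] → after → yes.
S [October 12, October 19] → after → yes.
U [October 1, October 5] → contains → no.
V [October 7, October 9] → after → yes.
Result: C, D, K, L, Q, S, V.

C, D, K, L, Q, S, V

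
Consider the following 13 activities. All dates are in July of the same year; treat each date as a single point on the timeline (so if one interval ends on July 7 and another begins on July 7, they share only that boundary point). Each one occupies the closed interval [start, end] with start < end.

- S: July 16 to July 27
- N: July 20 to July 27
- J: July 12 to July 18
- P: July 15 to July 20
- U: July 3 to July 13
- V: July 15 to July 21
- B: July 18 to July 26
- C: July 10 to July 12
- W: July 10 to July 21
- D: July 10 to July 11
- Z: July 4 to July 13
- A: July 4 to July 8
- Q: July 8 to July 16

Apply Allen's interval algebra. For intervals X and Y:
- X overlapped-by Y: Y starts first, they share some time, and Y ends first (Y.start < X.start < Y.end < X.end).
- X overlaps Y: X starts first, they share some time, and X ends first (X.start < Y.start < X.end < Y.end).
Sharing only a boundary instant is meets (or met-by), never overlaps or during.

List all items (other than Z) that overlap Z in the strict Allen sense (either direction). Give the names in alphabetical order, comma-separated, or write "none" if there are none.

Target Z = [July 4, July 13].
A [July 4, July 8] → starts → no.
B [July 18, July 26] → after → no.
C [July 10, July 12] → during → no.
D [July 10, July 11] → during → no.
J [July 12, July 18] → overlapped-by → yes.
N [July 20, July 27] → after → no.
P [July 15, July 20] → after → no.
Q [July 8, July 16] → overlapped-by → yes.
S [July 16, July 27] → after → no.
U [July 3, July 13] → finished-by → no.
V [July 15, July 21] → after → no.
W [July 10, July 21] → overlapped-by → yes.
Result: J, Q, W.

J, Q, W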